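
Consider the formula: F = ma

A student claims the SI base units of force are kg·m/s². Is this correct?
Units of each symbol in F = ma:
  m (mass): kg
  a (acceleration): m/s²

Multiplying the contributions: [kg] · [m/s²]
Adding exponents of each base unit: kg: 1, m: 1, s: -2
SI base units of force: kg·m/s²

The claimed units kg·m/s² match the derived units, so the claim is correct.

Answer: Yes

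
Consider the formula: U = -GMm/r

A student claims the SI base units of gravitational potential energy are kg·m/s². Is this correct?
Units of each symbol in U = -GMm/r:
  G (gravitational constant): m³/(kg·s²)
  M (mass): kg
  m (mass): kg
  r (distance): m  → in the denominator, contributes 1/m
  The minus sign does not affect the units.

Multiplying the contributions: [m³/(kg·s²)] · [kg] · [kg] · [1/m]
Adding exponents of each base unit: kg: 1, m: 2, s: -2
SI base units of gravitational potential energy: kg·m²/s²

The claimed units kg·m/s² (exponents kg: 1, m: 1, s: -2) do not match the derived units kg·m²/s² (exponents kg: 1, m: 2, s: -2), so the claim is incorrect.

Answer: No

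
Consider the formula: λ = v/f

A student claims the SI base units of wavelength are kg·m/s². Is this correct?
Units of each symbol in λ = v/f:
  v (wave speed): m/s
  f (frequency): 1/s  → in the denominator, contributes s

Multiplying the contributions: [m/s] · [s]
Adding exponents of each base unit: m: 1
SI base units of wavelength: m

The claimed units kg·m/s² (exponents kg: 1, m: 1, s: -2) do not match the derived units m (exponents m: 1), so the claim is incorrect.

Answer: No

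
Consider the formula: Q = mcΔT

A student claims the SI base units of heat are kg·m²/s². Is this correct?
Units of each symbol in Q = mcΔT:
  m (mass): kg
  c (specific heat capacity, in J/(kg·K)): m²/(s²·K)
  ΔT (temperature change): K

Multiplying the contributions: [kg] · [m²/(s²·K)] · [K]
Adding exponents of each base unit: kg: 1, m: 2, s: -2
SI base units of heat: kg·m²/s²

The claimed units kg·m²/s² match the derived units, so the claim is correct.

Answer: Yes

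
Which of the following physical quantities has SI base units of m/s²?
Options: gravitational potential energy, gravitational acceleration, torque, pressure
Checking the SI base units of each option:
  gravitational potential energy (U = -GMm/r): kg·m²/s²  ✗
  gravitational acceleration (g = GM/r²): m/s²  ✓ matches
  torque (τ = Fr): kg·m²/s²  ✗
  pressure (P = F/A): kg/(m·s²)  ✗

Only gravitational acceleration has units m/s².

Answer: gravitational acceleration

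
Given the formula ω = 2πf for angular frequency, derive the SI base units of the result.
Units of each symbol in ω = 2πf:
  f (frequency): 1/s
  The factor 2π is dimensionless.

Multiplying the contributions: [1/s]
Adding exponents of each base unit: s: -1
SI base units of angular frequency: 1/s

Answer: 1/s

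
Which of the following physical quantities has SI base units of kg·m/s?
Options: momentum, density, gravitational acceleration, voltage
Checking the SI base units of each option:
  momentum (p = mv): kg·m/s  ✓ matches
  density (ρ = m/V): kg/m³  ✗
  gravitational acceleration (g = GM/r²): m/s²  ✗
  voltage (V = IR): kg·m²/(s³·A)  ✗

Only momentum has units kg·m/s.

Answer: momentum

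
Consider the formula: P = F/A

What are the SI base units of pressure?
Units of each symbol in P = F/A:
  F (force): kg·m/s²
  A (area): m²  → in the denominator, contributes 1/m²

Multiplying the contributions: [kg·m/s²] · [1/m²]
Adding exponents of each base unit: kg: 1, m: -1, s: -2
SI base units of pressure: kg/(m·s²)

Answer: kg/(m·s²)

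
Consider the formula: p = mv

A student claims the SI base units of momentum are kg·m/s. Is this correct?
Units of each symbol in p = mv:
  m (mass): kg
  v (velocity): m/s

Multiplying the contributions: [kg] · [m/s]
Adding exponents of each base unit: kg: 1, m: 1, s: -1
SI base units of momentum: kg·m/s

The claimed units kg·m/s match the derived units, so the claim is correct.

Answer: Yes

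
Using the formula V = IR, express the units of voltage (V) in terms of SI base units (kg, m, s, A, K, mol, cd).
Units of each symbol in V = IR:
  I (current): A
  R (resistance, in ohms): kg·m²/(s³·A²)

Multiplying the contributions: [A] · [kg·m²/(s³·A²)]
Adding exponents of each base unit: kg: 1, m: 2, s: -3, A: -1
SI base units of voltage: kg·m²/(s³·A)

Answer: kg·m²/(s³·A)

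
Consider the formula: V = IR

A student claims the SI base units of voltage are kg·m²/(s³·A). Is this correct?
Units of each symbol in V = IR:
  I (current): A
  R (resistance, in ohms): kg·m²/(s³·A²)

Multiplying the contributions: [A] · [kg·m²/(s³·A²)]
Adding exponents of each base unit: kg: 1, m: 2, s: -3, A: -1
SI base units of voltage: kg·m²/(s³·A)

The claimed units kg·m²/(s³·A) match the derived units, so the claim is correct.

Answer: Yes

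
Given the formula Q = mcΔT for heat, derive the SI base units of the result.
Units of each symbol in Q = mcΔT:
  m (mass): kg
  c (specific heat capacity, in J/(kg·K)): m²/(s²·K)
  ΔT (temperature change): K

Multiplying the contributions: [kg] · [m²/(s²·K)] · [K]
Adding exponents of each base unit: kg: 1, m: 2, s: -2
SI base units of heat: kg·m²/s²

Answer: kg·m²/s²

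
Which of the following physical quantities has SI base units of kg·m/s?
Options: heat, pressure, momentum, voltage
Checking the SI base units of each option:
  heat (Q = mcΔT): kg·m²/s²  ✗
  pressure (P = F/A): kg/(m·s²)  ✗
  momentum (p = mv): kg·m/s  ✓ matches
  voltage (V = IR): kg·m²/(s³·A)  ✗

Only momentum has units kg·m/s.

Answer: momentum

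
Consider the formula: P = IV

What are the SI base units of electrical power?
Units of each symbol in P = IV:
  I (current): A
  V (voltage, in volts): kg·m²/(s³·A)

Multiplying the contributions: [A] · [kg·m²/(s³·A)]
Adding exponents of each base unit: kg: 1, m: 2, s: -3
SI base units of electrical power: kg·m²/s³

Answer: kg·m²/s³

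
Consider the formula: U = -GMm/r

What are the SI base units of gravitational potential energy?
Units of each symbol in U = -GMm/r:
  G (gravitational constant): m³/(kg·s²)
  M (mass): kg
  m (mass): kg
  r (distance): m  → in the denominator, contributes 1/m
  The minus sign does not affect the units.

Multiplying the contributions: [m³/(kg·s²)] · [kg] · [kg] · [1/m]
Adding exponents of each base unit: kg: 1, m: 2, s: -2
SI base units of gravitational potential energy: kg·m²/s²

Answer: kg·m²/s²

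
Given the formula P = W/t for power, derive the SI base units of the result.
Units of each symbol in P = W/t:
  W (work): kg·m²/s²
  t (time): s  → in the denominator, contributes 1/s

Multiplying the contributions: [kg·m²/s²] · [1/s]
Adding exponents of each base unit: kg: 1, m: 2, s: -3
SI base units of power: kg·m²/s³

Answer: kg·m²/s³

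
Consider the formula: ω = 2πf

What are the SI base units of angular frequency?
Units of each symbol in ω = 2πf:
  f (frequency): 1/s
  The factor 2π is dimensionless.

Multiplying the contributions: [1/s]
Adding exponents of each base unit: s: -1
SI base units of angular frequency: 1/s

Answer: 1/s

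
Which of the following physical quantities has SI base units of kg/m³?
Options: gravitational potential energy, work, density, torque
Checking the SI base units of each option:
  gravitational potential energy (U = -GMm/r): kg·m²/s²  ✗
  work (W = Fd): kg·m²/s²  ✗
  density (ρ = m/V): kg/m³  ✓ matches
  torque (τ = Fr): kg·m²/s²  ✗

Only density has units kg/m³.

Answer: density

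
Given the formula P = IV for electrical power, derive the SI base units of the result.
Units of each symbol in P = IV:
  I (current): A
  V (voltage, in volts): kg·m²/(s³·A)

Multiplying the contributions: [A] · [kg·m²/(s³·A)]
Adding exponents of each base unit: kg: 1, m: 2, s: -3
SI base units of electrical power: kg·m²/s³

Answer: kg·m²/s³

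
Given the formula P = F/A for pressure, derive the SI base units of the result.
Units of each symbol in P = F/A:
  F (force): kg·m/s²
  A (area): m²  → in the denominator, contributes 1/m²

Multiplying the contributions: [kg·m/s²] · [1/m²]
Adding exponents of each base unit: kg: 1, m: -1, s: -2
SI base units of pressure: kg/(m·s²)

Answer: kg/(m·s²)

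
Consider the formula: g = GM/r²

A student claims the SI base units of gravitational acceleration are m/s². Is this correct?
Units of each symbol in g = GM/r²:
  G (gravitational constant): m³/(kg·s²)
  M (mass): kg
  r (distance): m  → to the power 2 in the denominator, contributes 1/m²

Multiplying the contributions: [m³/(kg·s²)] · [kg] · [1/m²]
Adding exponents of each base unit: m: 1, s: -2
SI base units of gravitational acceleration: m/s²

The claimed units m/s² match the derived units, so the claim is correct.

Answer: Yes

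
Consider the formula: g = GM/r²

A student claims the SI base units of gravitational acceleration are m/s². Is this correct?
Units of each symbol in g = GM/r²:
  G (gravitational constant): m³/(kg·s²)
  M (mass): kg
  r (distance): m  → to the power 2 in the denominator, contributes 1/m²

Multiplying the contributions: [m³/(kg·s²)] · [kg] · [1/m²]
Adding exponents of each base unit: m: 1, s: -2
SI base units of gravitational acceleration: m/s²

The claimed units m/s² match the derived units, so the claim is correct.

Answer: Yes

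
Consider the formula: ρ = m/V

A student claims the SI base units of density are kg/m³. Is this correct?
Units of each symbol in ρ = m/V:
  m (mass): kg
  V (volume): m³  → in the denominator, contributes 1/m³

Multiplying the contributions: [kg] · [1/m³]
Adding exponents of each base unit: kg: 1, m: -3
SI base units of density: kg/m³

The claimed units kg/m³ match the derived units, so the claim is correct.

Answer: Yes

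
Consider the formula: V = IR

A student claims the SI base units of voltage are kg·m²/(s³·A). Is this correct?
Units of each symbol in V = IR:
  I (current): A
  R (resistance, in ohms): kg·m²/(s³·A²)

Multiplying the contributions: [A] · [kg·m²/(s³·A²)]
Adding exponents of each base unit: kg: 1, m: 2, s: -3, A: -1
SI base units of voltage: kg·m²/(s³·A)

The claimed units kg·m²/(s³·A) match the derived units, so the claim is correct.

Answer: Yes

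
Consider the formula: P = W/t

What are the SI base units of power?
Units of each symbol in P = W/t:
  W (work): kg·m²/s²
  t (time): s  → in the denominator, contributes 1/s

Multiplying the contributions: [kg·m²/s²] · [1/s]
Adding exponents of each base unit: kg: 1, m: 2, s: -3
SI base units of power: kg·m²/s³

Answer: kg·m²/s³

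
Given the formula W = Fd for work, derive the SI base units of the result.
Units of each symbol in W = Fd:
  F (force): kg·m/s²
  d (displacement): m

Multiplying the contributions: [kg·m/s²] · [m]
Adding exponents of each base unit: kg: 1, m: 2, s: -2
SI base units of work: kg·m²/s²

Answer: kg·m²/s²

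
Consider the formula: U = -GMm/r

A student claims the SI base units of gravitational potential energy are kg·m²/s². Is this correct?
Units of each symbol in U = -GMm/r:
  G (gravitational constant): m³/(kg·s²)
  M (mass): kg
  m (mass): kg
  r (distance): m  → in the denominator, contributes 1/m
  The minus sign does not affect the units.

Multiplying the contributions: [m³/(kg·s²)] · [kg] · [kg] · [1/m]
Adding exponents of each base unit: kg: 1, m: 2, s: -2
SI base units of gravitational potential energy: kg·m²/s²

The claimed units kg·m²/s² match the derived units, so the claim is correct.

Answer: Yes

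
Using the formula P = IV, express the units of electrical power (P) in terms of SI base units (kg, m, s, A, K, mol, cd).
Units of each symbol in P = IV:
  I (current): A
  V (voltage, in volts): kg·m²/(s³·A)

Multiplying the contributions: [A] · [kg·m²/(s³·A)]
Adding exponents of each base unit: kg: 1, m: 2, s: -3
SI base units of electrical power: kg·m²/s³

Answer: kg·m²/s³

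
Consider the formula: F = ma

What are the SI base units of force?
Units of each symbol in F = ma:
  m (mass): kg
  a (acceleration): m/s²

Multiplying the contributions: [kg] · [m/s²]
Adding exponents of each base unit: kg: 1, m: 1, s: -2
SI base units of force: kg·m/s²

Answer: kg·m/s²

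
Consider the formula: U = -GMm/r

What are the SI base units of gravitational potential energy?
Units of each symbol in U = -GMm/r:
  G (gravitational constant): m³/(kg·s²)
  M (mass): kg
  m (mass): kg
  r (distance): m  → in the denominator, contributes 1/m
  The minus sign does not affect the units.

Multiplying the contributions: [m³/(kg·s²)] · [kg] · [kg] · [1/m]
Adding exponents of each base unit: kg: 1, m: 2, s: -2
SI base units of gravitational potential energy: kg·m²/s²

Answer: kg·m²/s²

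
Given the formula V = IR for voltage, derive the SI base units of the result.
Units of each symbol in V = IR:
  I (current): A
  R (resistance, in ohms): kg·m²/(s³·A²)

Multiplying the contributions: [A] · [kg·m²/(s³·A²)]
Adding exponents of each base unit: kg: 1, m: 2, s: -3, A: -1
SI base units of voltage: kg·m²/(s³·A)

Answer: kg·m²/(s³·A)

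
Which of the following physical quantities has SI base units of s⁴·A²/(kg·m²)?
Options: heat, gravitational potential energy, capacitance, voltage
Checking the SI base units of each option:
  heat (Q = mcΔT): kg·m²/s²  ✗
  gravitational potential energy (U = -GMm/r): kg·m²/s²  ✗
  capacitance (C = Q/V): s⁴·A²/(kg·m²)  ✓ matches
  voltage (V = IR): kg·m²/(s³·A)  ✗

Only capacitance has units s⁴·A²/(kg·m²).

Answer: capacitance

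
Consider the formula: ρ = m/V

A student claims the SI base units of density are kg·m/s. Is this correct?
Units of each symbol in ρ = m/V:
  m (mass): kg
  V (volume): m³  → in the denominator, contributes 1/m³

Multiplying the contributions: [kg] · [1/m³]
Adding exponents of each base unit: kg: 1, m: -3
SI base units of density: kg/m³

The claimed units kg·m/s (exponents kg: 1, m: 1, s: -1) do not match the derived units kg/m³ (exponents kg: 1, m: -3), so the claim is incorrect.

Answer: No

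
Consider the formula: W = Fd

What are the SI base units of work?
Units of each symbol in W = Fd:
  F (force): kg·m/s²
  d (displacement): m

Multiplying the contributions: [kg·m/s²] · [m]
Adding exponents of each base unit: kg: 1, m: 2, s: -2
SI base units of work: kg·m²/s²

Answer: kg·m²/s²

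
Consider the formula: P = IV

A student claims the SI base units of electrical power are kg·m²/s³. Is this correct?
Units of each symbol in P = IV:
  I (current): A
  V (voltage, in volts): kg·m²/(s³·A)

Multiplying the contributions: [A] · [kg·m²/(s³·A)]
Adding exponents of each base unit: kg: 1, m: 2, s: -3
SI base units of electrical power: kg·m²/s³

The claimed units kg·m²/s³ match the derived units, so the claim is correct.

Answer: Yes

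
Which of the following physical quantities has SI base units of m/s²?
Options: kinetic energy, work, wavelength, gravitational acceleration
Checking the SI base units of each option:
  kinetic energy (E = ½mv²): kg·m²/s²  ✗
  work (W = Fd): kg·m²/s²  ✗
  wavelength (λ = v/f): m  ✗
  gravitational acceleration (g = GM/r²): m/s²  ✓ matches

Only gravitational acceleration has units m/s².

Answer: gravitational acceleration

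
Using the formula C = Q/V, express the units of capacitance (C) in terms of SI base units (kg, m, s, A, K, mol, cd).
Units of each symbol in C = Q/V:
  Q (charge, in coulombs): s·A
  V (voltage, in volts): kg·m²/(s³·A)  → in the denominator, contributes s³·A/(kg·m²)

Multiplying the contributions: [s·A] · [s³·A/(kg·m²)]
Adding exponents of each base unit: kg: -1, m: -2, s: 4, A: 2
SI base units of capacitance: s⁴·A²/(kg·m²)

Answer: s⁴·A²/(kg·m²)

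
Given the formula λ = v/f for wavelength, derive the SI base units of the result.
Units of each symbol in λ = v/f:
  v (wave speed): m/s
  f (frequency): 1/s  → in the denominator, contributes s

Multiplying the contributions: [m/s] · [s]
Adding exponents of each base unit: m: 1
SI base units of wavelength: m

Answer: m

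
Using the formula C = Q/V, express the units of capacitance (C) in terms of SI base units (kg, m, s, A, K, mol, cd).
Units of each symbol in C = Q/V:
  Q (charge, in coulombs): s·A
  V (voltage, in volts): kg·m²/(s³·A)  → in the denominator, contributes s³·A/(kg·m²)

Multiplying the contributions: [s·A] · [s³·A/(kg·m²)]
Adding exponents of each base unit: kg: -1, m: -2, s: 4, A: 2
SI base units of capacitance: s⁴·A²/(kg·m²)

Answer: s⁴·A²/(kg·m²)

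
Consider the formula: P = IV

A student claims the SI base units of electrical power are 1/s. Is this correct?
Units of each symbol in P = IV:
  I (current): A
  V (voltage, in volts): kg·m²/(s³·A)

Multiplying the contributions: [A] · [kg·m²/(s³·A)]
Adding exponents of each base unit: kg: 1, m: 2, s: -3
SI base units of electrical power: kg·m²/s³

The claimed units 1/s (exponents s: -1) do not match the derived units kg·m²/s³ (exponents kg: 1, m: 2, s: -3), so the claim is incorrect.

Answer: No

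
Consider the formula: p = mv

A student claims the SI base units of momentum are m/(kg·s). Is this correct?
Units of each symbol in p = mv:
  m (mass): kg
  v (velocity): m/s

Multiplying the contributions: [kg] · [m/s]
Adding exponents of each base unit: kg: 1, m: 1, s: -1
SI base units of momentum: kg·m/s

The claimed units m/(kg·s) (exponents kg: -1, m: 1, s: -1) do not match the derived units kg·m/s (exponents kg: 1, m: 1, s: -1), so the claim is incorrect.

Answer: No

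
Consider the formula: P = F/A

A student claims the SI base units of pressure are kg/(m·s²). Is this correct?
Units of each symbol in P = F/A:
  F (force): kg·m/s²
  A (area): m²  → in the denominator, contributes 1/m²

Multiplying the contributions: [kg·m/s²] · [1/m²]
Adding exponents of each base unit: kg: 1, m: -1, s: -2
SI base units of pressure: kg/(m·s²)

The claimed units kg/(m·s²) match the derived units, so the claim is correct.

Answer: Yes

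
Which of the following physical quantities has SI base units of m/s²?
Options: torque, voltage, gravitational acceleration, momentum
Checking the SI base units of each option:
  torque (τ = Fr): kg·m²/s²  ✗
  voltage (V = IR): kg·m²/(s³·A)  ✗
  gravitational acceleration (g = GM/r²): m/s²  ✓ matches
  momentum (p = mv): kg·m/s  ✗

Only gravitational acceleration has units m/s².

Answer: gravitational acceleration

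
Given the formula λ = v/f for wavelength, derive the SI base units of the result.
Units of each symbol in λ = v/f:
  v (wave speed): m/s
  f (frequency): 1/s  → in the denominator, contributes s

Multiplying the contributions: [m/s] · [s]
Adding exponents of each base unit: m: 1
SI base units of wavelength: m

Answer: m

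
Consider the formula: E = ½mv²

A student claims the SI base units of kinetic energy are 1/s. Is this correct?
Units of each symbol in E = ½mv²:
  m (mass): kg
  v (speed): m/s  → to the power 2, contributes m²/s²
  The factor ½ is dimensionless.

Multiplying the contributions: [kg] · [m²/s²]
Adding exponents of each base unit: kg: 1, m: 2, s: -2
SI base units of kinetic energy: kg·m²/s²

The claimed units 1/s (exponents s: -1) do not match the derived units kg·m²/s² (exponents kg: 1, m: 2, s: -2), so the claim is incorrect.

Answer: No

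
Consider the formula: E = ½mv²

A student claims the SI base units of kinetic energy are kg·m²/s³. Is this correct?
Units of each symbol in E = ½mv²:
  m (mass): kg
  v (speed): m/s  → to the power 2, contributes m²/s²
  The factor ½ is dimensionless.

Multiplying the contributions: [kg] · [m²/s²]
Adding exponents of each base unit: kg: 1, m: 2, s: -2
SI base units of kinetic energy: kg·m²/s²

The claimed units kg·m²/s³ (exponents kg: 1, m: 2, s: -3) do not match the derived units kg·m²/s² (exponents kg: 1, m: 2, s: -2), so the claim is incorrect.

Answer: No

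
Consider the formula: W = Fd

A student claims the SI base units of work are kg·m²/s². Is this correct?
Units of each symbol in W = Fd:
  F (force): kg·m/s²
  d (displacement): m

Multiplying the contributions: [kg·m/s²] · [m]
Adding exponents of each base unit: kg: 1, m: 2, s: -2
SI base units of work: kg·m²/s²

The claimed units kg·m²/s² match the derived units, so the claim is correct.

Answer: Yes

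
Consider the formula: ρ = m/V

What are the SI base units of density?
Units of each symbol in ρ = m/V:
  m (mass): kg
  V (volume): m³  → in the denominator, contributes 1/m³

Multiplying the contributions: [kg] · [1/m³]
Adding exponents of each base unit: kg: 1, m: -3
SI base units of density: kg/m³

Answer: kg/m³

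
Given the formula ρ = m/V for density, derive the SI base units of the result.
Units of each symbol in ρ = m/V:
  m (mass): kg
  V (volume): m³  → in the denominator, contributes 1/m³

Multiplying the contributions: [kg] · [1/m³]
Adding exponents of each base unit: kg: 1, m: -3
SI base units of density: kg/m³

Answer: kg/m³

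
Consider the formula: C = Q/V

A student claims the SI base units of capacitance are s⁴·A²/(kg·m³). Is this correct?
Units of each symbol in C = Q/V:
  Q (charge, in coulombs): s·A
  V (voltage, in volts): kg·m²/(s³·A)  → in the denominator, contributes s³·A/(kg·m²)

Multiplying the contributions: [s·A] · [s³·A/(kg·m²)]
Adding exponents of each base unit: kg: -1, m: -2, s: 4, A: 2
SI base units of capacitance: s⁴·A²/(kg·m²)

The claimed units s⁴·A²/(kg·m³) (exponents kg: -1, m: -3, s: 4, A: 2) do not match the derived units s⁴·A²/(kg·m²) (exponents kg: -1, m: -2, s: 4, A: 2), so the claim is incorrect.

Answer: No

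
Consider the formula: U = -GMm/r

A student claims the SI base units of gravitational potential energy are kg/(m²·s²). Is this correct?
Units of each symbol in U = -GMm/r:
  G (gravitational constant): m³/(kg·s²)
  M (mass): kg
  m (mass): kg
  r (distance): m  → in the denominator, contributes 1/m
  The minus sign does not affect the units.

Multiplying the contributions: [m³/(kg·s²)] · [kg] · [kg] · [1/m]
Adding exponents of each base unit: kg: 1, m: 2, s: -2
SI base units of gravitational potential energy: kg·m²/s²

The claimed units kg/(m²·s²) (exponents kg: 1, m: -2, s: -2) do not match the derived units kg·m²/s² (exponents kg: 1, m: 2, s: -2), so the claim is incorrect.

Answer: No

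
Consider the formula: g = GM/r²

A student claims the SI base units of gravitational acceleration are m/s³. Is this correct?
Units of each symbol in g = GM/r²:
  G (gravitational constant): m³/(kg·s²)
  M (mass): kg
  r (distance): m  → to the power 2 in the denominator, contributes 1/m²

Multiplying the contributions: [m³/(kg·s²)] · [kg] · [1/m²]
Adding exponents of each base unit: m: 1, s: -2
SI base units of gravitational acceleration: m/s²

The claimed units m/s³ (exponents m: 1, s: -3) do not match the derived units m/s² (exponents m: 1, s: -2), so the claim is incorrect.

Answer: No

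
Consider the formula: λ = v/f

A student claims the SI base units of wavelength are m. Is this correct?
Units of each symbol in λ = v/f:
  v (wave speed): m/s
  f (frequency): 1/s  → in the denominator, contributes s

Multiplying the contributions: [m/s] · [s]
Adding exponents of each base unit: m: 1
SI base units of wavelength: m

The claimed units m match the derived units, so the claim is correct.

Answer: Yes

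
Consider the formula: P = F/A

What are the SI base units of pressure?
Units of each symbol in P = F/A:
  F (force): kg·m/s²
  A (area): m²  → in the denominator, contributes 1/m²

Multiplying the contributions: [kg·m/s²] · [1/m²]
Adding exponents of each base unit: kg: 1, m: -1, s: -2
SI base units of pressure: kg/(m·s²)

Answer: kg/(m·s²)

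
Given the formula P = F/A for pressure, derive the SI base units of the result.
Units of each symbol in P = F/A:
  F (force): kg·m/s²
  A (area): m²  → in the denominator, contributes 1/m²

Multiplying the contributions: [kg·m/s²] · [1/m²]
Adding exponents of each base unit: kg: 1, m: -1, s: -2
SI base units of pressure: kg/(m·s²)

Answer: kg/(m·s²)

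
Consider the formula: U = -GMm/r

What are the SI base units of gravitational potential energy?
Units of each symbol in U = -GMm/r:
  G (gravitational constant): m³/(kg·s²)
  M (mass): kg
  m (mass): kg
  r (distance): m  → in the denominator, contributes 1/m
  The minus sign does not affect the units.

Multiplying the contributions: [m³/(kg·s²)] · [kg] · [kg] · [1/m]
Adding exponents of each base unit: kg: 1, m: 2, s: -2
SI base units of gravitational potential energy: kg·m²/s²

Answer: kg·m²/s²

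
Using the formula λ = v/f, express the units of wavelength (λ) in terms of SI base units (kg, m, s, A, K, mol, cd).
Units of each symbol in λ = v/f:
  v (wave speed): m/s
  f (frequency): 1/s  → in the denominator, contributes s

Multiplying the contributions: [m/s] · [s]
Adding exponents of each base unit: m: 1
SI base units of wavelength: m

Answer: m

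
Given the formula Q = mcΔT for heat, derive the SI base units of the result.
Units of each symbol in Q = mcΔT:
  m (mass): kg
  c (specific heat capacity, in J/(kg·K)): m²/(s²·K)
  ΔT (temperature change): K

Multiplying the contributions: [kg] · [m²/(s²·K)] · [K]
Adding exponents of each base unit: kg: 1, m: 2, s: -2
SI base units of heat: kg·m²/s²

Answer: kg·m²/s²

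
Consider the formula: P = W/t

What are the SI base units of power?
Units of each symbol in P = W/t:
  W (work): kg·m²/s²
  t (time): s  → in the denominator, contributes 1/s

Multiplying the contributions: [kg·m²/s²] · [1/s]
Adding exponents of each base unit: kg: 1, m: 2, s: -3
SI base units of power: kg·m²/s³

Answer: kg·m²/s³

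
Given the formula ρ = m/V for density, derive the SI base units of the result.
Units of each symbol in ρ = m/V:
  m (mass): kg
  V (volume): m³  → in the denominator, contributes 1/m³

Multiplying the contributions: [kg] · [1/m³]
Adding exponents of each base unit: kg: 1, m: -3
SI base units of density: kg/m³

Answer: kg/m³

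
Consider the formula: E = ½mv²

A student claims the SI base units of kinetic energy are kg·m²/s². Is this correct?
Units of each symbol in E = ½mv²:
  m (mass): kg
  v (speed): m/s  → to the power 2, contributes m²/s²
  The factor ½ is dimensionless.

Multiplying the contributions: [kg] · [m²/s²]
Adding exponents of each base unit: kg: 1, m: 2, s: -2
SI base units of kinetic energy: kg·m²/s²

The claimed units kg·m²/s² match the derived units, so the claim is correct.

Answer: Yes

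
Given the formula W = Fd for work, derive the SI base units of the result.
Units of each symbol in W = Fd:
  F (force): kg·m/s²
  d (displacement): m

Multiplying the contributions: [kg·m/s²] · [m]
Adding exponents of each base unit: kg: 1, m: 2, s: -2
SI base units of work: kg·m²/s²

Answer: kg·m²/s²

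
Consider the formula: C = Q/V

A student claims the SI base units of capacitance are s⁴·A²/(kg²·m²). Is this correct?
Units of each symbol in C = Q/V:
  Q (charge, in coulombs): s·A
  V (voltage, in volts): kg·m²/(s³·A)  → in the denominator, contributes s³·A/(kg·m²)

Multiplying the contributions: [s·A] · [s³·A/(kg·m²)]
Adding exponents of each base unit: kg: -1, m: -2, s: 4, A: 2
SI base units of capacitance: s⁴·A²/(kg·m²)

The claimed units s⁴·A²/(kg²·m²) (exponents kg: -2, m: -2, s: 4, A: 2) do not match the derived units s⁴·A²/(kg·m²) (exponents kg: -1, m: -2, s: 4, A: 2), so the claim is incorrect.

Answer: No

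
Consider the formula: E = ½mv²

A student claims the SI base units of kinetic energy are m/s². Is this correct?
Units of each symbol in E = ½mv²:
  m (mass): kg
  v (speed): m/s  → to the power 2, contributes m²/s²
  The factor ½ is dimensionless.

Multiplying the contributions: [kg] · [m²/s²]
Adding exponents of each base unit: kg: 1, m: 2, s: -2
SI base units of kinetic energy: kg·m²/s²

The claimed units m/s² (exponents m: 1, s: -2) do not match the derived units kg·m²/s² (exponents kg: 1, m: 2, s: -2), so the claim is incorrect.

Answer: No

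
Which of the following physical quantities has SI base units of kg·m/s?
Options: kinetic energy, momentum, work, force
Checking the SI base units of each option:
  kinetic energy (E = ½mv²): kg·m²/s²  ✗
  momentum (p = mv): kg·m/s  ✓ matches
  work (W = Fd): kg·m²/s²  ✗
  force (F = ma): kg·m/s²  ✗

Only momentum has units kg·m/s.

Answer: momentum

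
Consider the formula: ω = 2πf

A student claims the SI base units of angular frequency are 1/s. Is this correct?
Units of each symbol in ω = 2πf:
  f (frequency): 1/s
  The factor 2π is dimensionless.

Multiplying the contributions: [1/s]
Adding exponents of each base unit: s: -1
SI base units of angular frequency: 1/s

The claimed units 1/s match the derived units, so the claim is correct.

Answer: Yes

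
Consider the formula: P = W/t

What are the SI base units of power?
Units of each symbol in P = W/t:
  W (work): kg·m²/s²
  t (time): s  → in the denominator, contributes 1/s

Multiplying the contributions: [kg·m²/s²] · [1/s]
Adding exponents of each base unit: kg: 1, m: 2, s: -3
SI base units of power: kg·m²/s³

Answer: kg·m²/s³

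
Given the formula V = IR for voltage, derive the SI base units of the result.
Units of each symbol in V = IR:
  I (current): A
  R (resistance, in ohms): kg·m²/(s³·A²)

Multiplying the contributions: [A] · [kg·m²/(s³·A²)]
Adding exponents of each base unit: kg: 1, m: 2, s: -3, A: -1
SI base units of voltage: kg·m²/(s³·A)

Answer: kg·m²/(s³·A)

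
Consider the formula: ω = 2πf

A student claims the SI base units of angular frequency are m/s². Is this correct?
Units of each symbol in ω = 2πf:
  f (frequency): 1/s
  The factor 2π is dimensionless.

Multiplying the contributions: [1/s]
Adding exponents of each base unit: s: -1
SI base units of angular frequency: 1/s

The claimed units m/s² (exponents m: 1, s: -2) do not match the derived units 1/s (exponents s: -1), so the claim is incorrect.

Answer: No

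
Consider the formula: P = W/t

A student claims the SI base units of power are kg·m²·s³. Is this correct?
Units of each symbol in P = W/t:
  W (work): kg·m²/s²
  t (time): s  → in the denominator, contributes 1/s

Multiplying the contributions: [kg·m²/s²] · [1/s]
Adding exponents of each base unit: kg: 1, m: 2, s: -3
SI base units of power: kg·m²/s³

The claimed units kg·m²·s³ (exponents kg: 1, m: 2, s: 3) do not match the derived units kg·m²/s³ (exponents kg: 1, m: 2, s: -3), so the claim is incorrect.

Answer: No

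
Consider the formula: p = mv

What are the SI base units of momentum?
Units of each symbol in p = mv:
  m (mass): kg
  v (velocity): m/s

Multiplying the contributions: [kg] · [m/s]
Adding exponents of each base unit: kg: 1, m: 1, s: -1
SI base units of momentum: kg·m/s

Answer: kg·m/s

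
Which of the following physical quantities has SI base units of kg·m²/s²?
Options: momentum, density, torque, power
Checking the SI base units of each option:
  momentum (p = mv): kg·m/s  ✗
  density (ρ = m/V): kg/m³  ✗
  torque (τ = Fr): kg·m²/s²  ✓ matches
  power (P = W/t): kg·m²/s³  ✗

Only torque has units kg·m²/s².

Answer: torque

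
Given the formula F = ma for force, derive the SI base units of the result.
Units of each symbol in F = ma:
  m (mass): kg
  a (acceleration): m/s²

Multiplying the contributions: [kg] · [m/s²]
Adding exponents of each base unit: kg: 1, m: 1, s: -2
SI base units of force: kg·m/s²

Answer: kg·m/s²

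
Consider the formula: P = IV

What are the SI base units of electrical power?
Units of each symbol in P = IV:
  I (current): A
  V (voltage, in volts): kg·m²/(s³·A)

Multiplying the contributions: [A] · [kg·m²/(s³·A)]
Adding exponents of each base unit: kg: 1, m: 2, s: -3
SI base units of electrical power: kg·m²/s³

Answer: kg·m²/s³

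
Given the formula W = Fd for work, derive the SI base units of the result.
Units of each symbol in W = Fd:
  F (force): kg·m/s²
  d (displacement): m

Multiplying the contributions: [kg·m/s²] · [m]
Adding exponents of each base unit: kg: 1, m: 2, s: -2
SI base units of work: kg·m²/s²

Answer: kg·m²/s²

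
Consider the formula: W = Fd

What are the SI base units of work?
Units of each symbol in W = Fd:
  F (force): kg·m/s²
  d (displacement): m

Multiplying the contributions: [kg·m/s²] · [m]
Adding exponents of each base unit: kg: 1, m: 2, s: -2
SI base units of work: kg·m²/s²

Answer: kg·m²/s²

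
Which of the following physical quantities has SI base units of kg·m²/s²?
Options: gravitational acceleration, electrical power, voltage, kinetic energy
Checking the SI base units of each option:
  gravitational acceleration (g = GM/r²): m/s²  ✗
  electrical power (P = IV): kg·m²/s³  ✗
  voltage (V = IR): kg·m²/(s³·A)  ✗
  kinetic energy (E = ½mv²): kg·m²/s²  ✓ matches

Only kinetic energy has units kg·m²/s².

Answer: kinetic energy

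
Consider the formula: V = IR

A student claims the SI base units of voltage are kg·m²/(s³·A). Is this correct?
Units of each symbol in V = IR:
  I (current): A
  R (resistance, in ohms): kg·m²/(s³·A²)

Multiplying the contributions: [A] · [kg·m²/(s³·A²)]
Adding exponents of each base unit: kg: 1, m: 2, s: -3, A: -1
SI base units of voltage: kg·m²/(s³·A)

The claimed units kg·m²/(s³·A) match the derived units, so the claim is correct.

Answer: Yes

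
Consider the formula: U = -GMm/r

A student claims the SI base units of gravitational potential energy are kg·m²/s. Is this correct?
Units of each symbol in U = -GMm/r:
  G (gravitational constant): m³/(kg·s²)
  M (mass): kg
  m (mass): kg
  r (distance): m  → in the denominator, contributes 1/m
  The minus sign does not affect the units.

Multiplying the contributions: [m³/(kg·s²)] · [kg] · [kg] · [1/m]
Adding exponents of each base unit: kg: 1, m: 2, s: -2
SI base units of gravitational potential energy: kg·m²/s²

The claimed units kg·m²/s (exponents kg: 1, m: 2, s: -1) do not match the derived units kg·m²/s² (exponents kg: 1, m: 2, s: -2), so the claim is incorrect.

Answer: No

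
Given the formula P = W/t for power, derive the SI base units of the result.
Units of each symbol in P = W/t:
  W (work): kg·m²/s²
  t (time): s  → in the denominator, contributes 1/s

Multiplying the contributions: [kg·m²/s²] · [1/s]
Adding exponents of each base unit: kg: 1, m: 2, s: -3
SI base units of power: kg·m²/s³

Answer: kg·m²/s³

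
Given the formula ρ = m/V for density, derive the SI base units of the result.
Units of each symbol in ρ = m/V:
  m (mass): kg
  V (volume): m³  → in the denominator, contributes 1/m³

Multiplying the contributions: [kg] · [1/m³]
Adding exponents of each base unit: kg: 1, m: -3
SI base units of density: kg/m³

Answer: kg/m³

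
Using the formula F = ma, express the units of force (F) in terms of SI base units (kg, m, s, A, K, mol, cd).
Units of each symbol in F = ma:
  m (mass): kg
  a (acceleration): m/s²

Multiplying the contributions: [kg] · [m/s²]
Adding exponents of each base unit: kg: 1, m: 1, s: -2
SI base units of force: kg·m/s²

Answer: kg·m/s²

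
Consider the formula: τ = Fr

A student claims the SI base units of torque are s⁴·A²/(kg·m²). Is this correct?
Units of each symbol in τ = Fr:
  F (force): kg·m/s²
  r (lever arm): m

Multiplying the contributions: [kg·m/s²] · [m]
Adding exponents of each base unit: kg: 1, m: 2, s: -2
SI base units of torque: kg·m²/s²

The claimed units s⁴·A²/(kg·m²) (exponents kg: -1, m: -2, s: 4, A: 2) do not match the derived units kg·m²/s² (exponents kg: 1, m: 2, s: -2), so the claim is incorrect.

Answer: No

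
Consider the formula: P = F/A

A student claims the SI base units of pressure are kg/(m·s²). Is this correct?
Units of each symbol in P = F/A:
  F (force): kg·m/s²
  A (area): m²  → in the denominator, contributes 1/m²

Multiplying the contributions: [kg·m/s²] · [1/m²]
Adding exponents of each base unit: kg: 1, m: -1, s: -2
SI base units of pressure: kg/(m·s²)

The claimed units kg/(m·s²) match the derived units, so the claim is correct.

Answer: Yes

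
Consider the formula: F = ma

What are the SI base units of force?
Units of each symbol in F = ma:
  m (mass): kg
  a (acceleration): m/s²

Multiplying the contributions: [kg] · [m/s²]
Adding exponents of each base unit: kg: 1, m: 1, s: -2
SI base units of force: kg·m/s²

Answer: kg·m/s²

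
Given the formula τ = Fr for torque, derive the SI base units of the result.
Units of each symbol in τ = Fr:
  F (force): kg·m/s²
  r (lever arm): m

Multiplying the contributions: [kg·m/s²] · [m]
Adding exponents of each base unit: kg: 1, m: 2, s: -2
SI base units of torque: kg·m²/s²

Answer: kg·m²/s²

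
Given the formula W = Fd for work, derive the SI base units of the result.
Units of each symbol in W = Fd:
  F (force): kg·m/s²
  d (displacement): m

Multiplying the contributions: [kg·m/s²] · [m]
Adding exponents of each base unit: kg: 1, m: 2, s: -2
SI base units of work: kg·m²/s²

Answer: kg·m²/s²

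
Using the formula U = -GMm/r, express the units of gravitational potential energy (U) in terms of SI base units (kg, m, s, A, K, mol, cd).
Units of each symbol in U = -GMm/r:
  G (gravitational constant): m³/(kg·s²)
  M (mass): kg
  m (mass): kg
  r (distance): m  → in the denominator, contributes 1/m
  The minus sign does not affect the units.

Multiplying the contributions: [m³/(kg·s²)] · [kg] · [kg] · [1/m]
Adding exponents of each base unit: kg: 1, m: 2, s: -2
SI base units of gravitational potential energy: kg·m²/s²

Answer: kg·m²/s²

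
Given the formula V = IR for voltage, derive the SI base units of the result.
Units of each symbol in V = IR:
  I (current): A
  R (resistance, in ohms): kg·m²/(s³·A²)

Multiplying the contributions: [A] · [kg·m²/(s³·A²)]
Adding exponents of each base unit: kg: 1, m: 2, s: -3, A: -1
SI base units of voltage: kg·m²/(s³·A)

Answer: kg·m²/(s³·A)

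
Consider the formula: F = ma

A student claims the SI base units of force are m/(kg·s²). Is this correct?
Units of each symbol in F = ma:
  m (mass): kg
  a (acceleration): m/s²

Multiplying the contributions: [kg] · [m/s²]
Adding exponents of each base unit: kg: 1, m: 1, s: -2
SI base units of force: kg·m/s²

The claimed units m/(kg·s²) (exponents kg: -1, m: 1, s: -2) do not match the derived units kg·m/s² (exponents kg: 1, m: 1, s: -2), so the claim is incorrect.

Answer: No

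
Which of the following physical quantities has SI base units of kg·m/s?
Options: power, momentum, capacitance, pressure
Checking the SI base units of each option:
  power (P = W/t): kg·m²/s³  ✗
  momentum (p = mv): kg·m/s  ✓ matches
  capacitance (C = Q/V): s⁴·A²/(kg·m²)  ✗
  pressure (P = F/A): kg/(m·s²)  ✗

Only momentum has units kg·m/s.

Answer: momentum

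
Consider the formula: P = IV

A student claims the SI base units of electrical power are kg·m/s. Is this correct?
Units of each symbol in P = IV:
  I (current): A
  V (voltage, in volts): kg·m²/(s³·A)

Multiplying the contributions: [A] · [kg·m²/(s³·A)]
Adding exponents of each base unit: kg: 1, m: 2, s: -3
SI base units of electrical power: kg·m²/s³

The claimed units kg·m/s (exponents kg: 1, m: 1, s: -1) do not match the derived units kg·m²/s³ (exponents kg: 1, m: 2, s: -3), so the claim is incorrect.

Answer: No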